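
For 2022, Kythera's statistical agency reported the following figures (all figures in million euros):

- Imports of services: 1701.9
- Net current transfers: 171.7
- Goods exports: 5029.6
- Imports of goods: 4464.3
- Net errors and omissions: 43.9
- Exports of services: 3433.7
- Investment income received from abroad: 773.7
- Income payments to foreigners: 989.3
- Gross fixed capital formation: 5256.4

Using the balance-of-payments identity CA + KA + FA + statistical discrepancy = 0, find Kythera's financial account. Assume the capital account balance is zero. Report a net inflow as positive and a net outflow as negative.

Goods balance = 5029.6 - 4464.3 = 565.3
Services balance = 3433.7 - 1701.9 = 1731.8
Trade balance (goods + services) = 565.3 + 1731.8 = 2297.1
Net primary income = 773.7 - 989.3 = -215.6
Net secondary income = 171.7
Current account = 2297.1 + (-215.6) + 171.7 = 2253.2
Financial account = -(2253.2 + 43.9) = -2297.1

-2297.1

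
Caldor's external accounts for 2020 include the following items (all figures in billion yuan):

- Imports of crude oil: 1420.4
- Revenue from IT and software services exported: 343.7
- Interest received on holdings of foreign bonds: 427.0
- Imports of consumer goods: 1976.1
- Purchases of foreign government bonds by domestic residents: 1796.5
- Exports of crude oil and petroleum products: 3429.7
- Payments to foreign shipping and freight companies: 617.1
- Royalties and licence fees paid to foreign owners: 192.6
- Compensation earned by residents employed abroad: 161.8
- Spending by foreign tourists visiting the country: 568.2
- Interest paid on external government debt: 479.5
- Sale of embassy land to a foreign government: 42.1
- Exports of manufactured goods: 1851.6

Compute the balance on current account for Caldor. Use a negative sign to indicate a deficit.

2096.3

Goods: -1420.4 - 1976.1 + 3429.7 + 1851.6 = 1884.8
Services: 343.7 + 568.2 - 192.6 - 617.1 = 102.2
Primary income: 161.8 - 479.5 + 427.0 = 109.3
Current account = 1884.8 + 102.2 + 109.3 = 2096.3
(Excluded from the current account — financial account: purchases of foreign government bonds by domestic residents 1796.5; capital account: sale of embassy land to a foreign government 42.1.)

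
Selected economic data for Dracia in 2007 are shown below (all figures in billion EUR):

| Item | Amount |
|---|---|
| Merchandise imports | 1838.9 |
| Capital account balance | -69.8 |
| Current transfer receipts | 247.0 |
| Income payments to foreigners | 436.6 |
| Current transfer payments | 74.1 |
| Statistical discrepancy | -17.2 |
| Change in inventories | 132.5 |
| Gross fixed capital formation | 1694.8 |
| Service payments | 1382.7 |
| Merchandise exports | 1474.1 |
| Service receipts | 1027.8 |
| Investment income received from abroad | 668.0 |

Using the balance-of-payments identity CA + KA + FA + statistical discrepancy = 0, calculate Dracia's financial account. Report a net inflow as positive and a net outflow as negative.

402.4

Goods balance = 1474.1 - 1838.9 = -364.8
Services balance = 1027.8 - 1382.7 = -354.9
Trade balance (goods + services) = -364.8 + (-354.9) = -719.7
Net primary income = 668.0 - 436.6 = 231.4
Net secondary income = 247.0 - 74.1 = 172.9
Current account = -719.7 + 231.4 + 172.9 = -315.4
Financial account = -(-315.4 + (-69.8) + (-17.2)) = 402.4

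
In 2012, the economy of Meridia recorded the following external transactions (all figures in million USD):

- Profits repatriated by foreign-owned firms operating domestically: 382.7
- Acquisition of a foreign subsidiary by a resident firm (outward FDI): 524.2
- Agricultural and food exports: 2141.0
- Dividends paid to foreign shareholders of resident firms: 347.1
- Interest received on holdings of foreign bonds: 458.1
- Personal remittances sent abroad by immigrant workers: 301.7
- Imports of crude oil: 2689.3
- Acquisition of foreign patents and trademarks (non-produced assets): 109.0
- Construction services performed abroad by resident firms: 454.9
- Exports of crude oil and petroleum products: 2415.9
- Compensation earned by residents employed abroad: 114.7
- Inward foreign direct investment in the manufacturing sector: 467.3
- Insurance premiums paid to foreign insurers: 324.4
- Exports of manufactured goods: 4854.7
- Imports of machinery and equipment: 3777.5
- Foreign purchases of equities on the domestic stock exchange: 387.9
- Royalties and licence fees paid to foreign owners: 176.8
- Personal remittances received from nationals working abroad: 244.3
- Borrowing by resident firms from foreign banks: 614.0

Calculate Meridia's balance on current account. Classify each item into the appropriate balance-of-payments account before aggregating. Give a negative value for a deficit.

2684.1

Goods: 4854.7 - 2689.3 + 2415.9 + 2141.0 - 3777.5 = 2944.8
Services: -176.8 + 454.9 - 324.4 = -46.3
Primary income: -382.7 - 347.1 + 458.1 + 114.7 = -157.0
Secondary income: 244.3 - 301.7 = -57.4
Current account = 2944.8 + (-46.3) + (-157.0) + (-57.4) = 2684.1
(Excluded from the current account — financial account: acquisition of a foreign subsidiary by a resident firm (outward FDI) 524.2, inward foreign direct investment in the manufacturing sector 467.3, foreign purchases of equities on the domestic stock exchange 387.9, borrowing by resident firms from foreign banks 614.0; capital account: acquisition of foreign patents and trademarks (non-produced assets) 109.0.)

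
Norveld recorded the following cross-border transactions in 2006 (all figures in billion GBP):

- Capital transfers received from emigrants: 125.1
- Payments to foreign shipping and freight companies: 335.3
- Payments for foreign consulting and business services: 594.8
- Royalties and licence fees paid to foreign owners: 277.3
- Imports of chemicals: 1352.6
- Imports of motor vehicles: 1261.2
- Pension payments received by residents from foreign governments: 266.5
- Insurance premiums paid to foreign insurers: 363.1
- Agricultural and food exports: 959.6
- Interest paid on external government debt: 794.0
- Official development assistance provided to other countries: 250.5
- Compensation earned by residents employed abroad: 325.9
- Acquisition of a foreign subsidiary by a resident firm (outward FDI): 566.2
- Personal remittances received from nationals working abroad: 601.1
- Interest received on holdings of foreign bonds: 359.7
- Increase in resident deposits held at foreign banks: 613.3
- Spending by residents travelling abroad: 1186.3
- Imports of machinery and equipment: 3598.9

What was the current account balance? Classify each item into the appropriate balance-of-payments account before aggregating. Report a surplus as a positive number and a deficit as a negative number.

Goods: -1352.6 - 3598.9 + 959.6 - 1261.2 = -5253.1
Services: -335.3 - 363.1 - 1186.3 - 594.8 - 277.3 = -2756.8
Primary income: 325.9 + 359.7 - 794.0 = -108.4
Secondary income: -250.5 + 601.1 + 266.5 = 617.1
Current account = (-5253.1) + (-2756.8) + (-108.4) + 617.1 = -7501.2
(Excluded from the current account — capital account: capital transfers received from emigrants 125.1; financial account: acquisition of a foreign subsidiary by a resident firm (outward FDI) 566.2, increase in resident deposits held at foreign banks 613.3.)

-7501.2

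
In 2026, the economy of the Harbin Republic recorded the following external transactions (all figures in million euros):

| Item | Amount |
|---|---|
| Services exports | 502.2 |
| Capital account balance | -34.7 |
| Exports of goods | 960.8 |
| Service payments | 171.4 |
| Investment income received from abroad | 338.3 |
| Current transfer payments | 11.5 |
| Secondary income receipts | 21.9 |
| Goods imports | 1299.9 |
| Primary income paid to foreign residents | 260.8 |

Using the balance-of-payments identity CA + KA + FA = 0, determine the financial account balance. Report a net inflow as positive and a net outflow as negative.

Goods balance = 960.8 - 1299.9 = -339.1
Services balance = 502.2 - 171.4 = 330.8
Trade balance (goods + services) = -339.1 + 330.8 = -8.3
Net primary income = 338.3 - 260.8 = 77.5
Net secondary income = 21.9 - 11.5 = 10.4
Current account = -8.3 + 77.5 + 10.4 = 79.6
Financial account = -(79.6 + (-34.7)) = -44.9

-44.9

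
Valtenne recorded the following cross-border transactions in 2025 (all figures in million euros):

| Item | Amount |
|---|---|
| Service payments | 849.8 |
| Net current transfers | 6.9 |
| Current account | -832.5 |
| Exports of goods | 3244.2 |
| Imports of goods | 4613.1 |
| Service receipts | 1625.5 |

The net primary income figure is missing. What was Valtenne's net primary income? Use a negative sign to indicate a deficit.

Current account = goods balance + services balance + net primary income + net secondary income
Sum of the known components = -586.3
Net primary income = CA - (known components) = -832.5 - (-586.3) = -246.2

-246.2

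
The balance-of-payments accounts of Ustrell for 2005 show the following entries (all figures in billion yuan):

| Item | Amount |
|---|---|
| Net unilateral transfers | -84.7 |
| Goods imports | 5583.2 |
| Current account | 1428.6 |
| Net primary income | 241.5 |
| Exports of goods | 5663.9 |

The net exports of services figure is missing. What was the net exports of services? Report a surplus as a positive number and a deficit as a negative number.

1191.1

Current account = goods balance + services balance + net primary income + net secondary income
Sum of the known components = 237.5
Net exports of services = CA - (known components) = 1428.6 - 237.5 = 1191.1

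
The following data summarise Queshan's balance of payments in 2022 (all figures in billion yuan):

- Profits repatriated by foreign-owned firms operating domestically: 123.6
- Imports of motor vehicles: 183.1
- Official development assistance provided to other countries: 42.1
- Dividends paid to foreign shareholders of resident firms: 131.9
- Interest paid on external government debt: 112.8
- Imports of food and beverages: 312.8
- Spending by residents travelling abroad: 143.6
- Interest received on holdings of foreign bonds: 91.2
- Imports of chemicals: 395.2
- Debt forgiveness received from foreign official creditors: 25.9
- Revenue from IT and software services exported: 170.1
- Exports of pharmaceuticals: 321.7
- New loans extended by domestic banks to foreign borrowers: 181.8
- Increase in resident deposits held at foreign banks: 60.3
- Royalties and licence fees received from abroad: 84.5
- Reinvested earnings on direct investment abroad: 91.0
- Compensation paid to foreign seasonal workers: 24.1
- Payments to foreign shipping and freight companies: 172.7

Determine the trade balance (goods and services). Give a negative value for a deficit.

-631.1

Goods: -395.2 - 312.8 + 321.7 - 183.1 = -569.4
Services: -143.6 + 170.1 + 84.5 - 172.7 = -61.7
Trade balance = -569.4 + (-61.7) = -631.1
(Excluded from the trade balance — primary income: profits repatriated by foreign-owned firms operating domestically 123.6, dividends paid to foreign shareholders of resident firms 131.9, interest paid on external government debt 112.8, interest received on holdings of foreign bonds 91.2, reinvested earnings on direct investment abroad 91.0, compensation paid to foreign seasonal workers 24.1; secondary income: official development assistance provided to other countries 42.1; capital account: debt forgiveness received from foreign official creditors 25.9; financial account: new loans extended by domestic banks to foreign borrowers 181.8, increase in resident deposits held at foreign banks 60.3.)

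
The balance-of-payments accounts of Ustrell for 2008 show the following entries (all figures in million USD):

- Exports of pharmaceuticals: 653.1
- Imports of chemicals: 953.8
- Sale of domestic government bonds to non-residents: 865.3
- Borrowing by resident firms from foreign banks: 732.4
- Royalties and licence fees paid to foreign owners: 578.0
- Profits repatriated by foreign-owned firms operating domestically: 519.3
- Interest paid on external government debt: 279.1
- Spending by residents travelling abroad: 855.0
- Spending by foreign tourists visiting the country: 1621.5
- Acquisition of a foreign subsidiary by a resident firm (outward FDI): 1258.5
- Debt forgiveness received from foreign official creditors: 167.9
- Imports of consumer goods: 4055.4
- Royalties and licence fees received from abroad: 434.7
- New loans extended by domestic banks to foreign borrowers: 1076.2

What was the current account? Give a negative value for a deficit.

-4531.3

Goods: -4055.4 - 953.8 + 653.1 = -4356.1
Services: -578.0 + 434.7 - 855.0 + 1621.5 = 623.2
Primary income: -279.1 - 519.3 = -798.4
Current account = (-4356.1) + 623.2 + (-798.4) = -4531.3
(Excluded from the current account — financial account: sale of domestic government bonds to non-residents 865.3, borrowing by resident firms from foreign banks 732.4, acquisition of a foreign subsidiary by a resident firm (outward FDI) 1258.5, new loans extended by domestic banks to foreign borrowers 1076.2; capital account: debt forgiveness received from foreign official creditors 167.9.)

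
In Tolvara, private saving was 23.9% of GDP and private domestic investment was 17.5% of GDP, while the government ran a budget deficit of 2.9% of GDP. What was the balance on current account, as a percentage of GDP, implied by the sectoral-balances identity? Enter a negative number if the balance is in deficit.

3.5

By the sectoral-balances identity, CA = (S_private - I) + (T - G).
Private balance = 23.9 - 17.5 = 6.4
Government balance (T - G) = -2.9
CA = 6.4 + (-2.9) = 3.5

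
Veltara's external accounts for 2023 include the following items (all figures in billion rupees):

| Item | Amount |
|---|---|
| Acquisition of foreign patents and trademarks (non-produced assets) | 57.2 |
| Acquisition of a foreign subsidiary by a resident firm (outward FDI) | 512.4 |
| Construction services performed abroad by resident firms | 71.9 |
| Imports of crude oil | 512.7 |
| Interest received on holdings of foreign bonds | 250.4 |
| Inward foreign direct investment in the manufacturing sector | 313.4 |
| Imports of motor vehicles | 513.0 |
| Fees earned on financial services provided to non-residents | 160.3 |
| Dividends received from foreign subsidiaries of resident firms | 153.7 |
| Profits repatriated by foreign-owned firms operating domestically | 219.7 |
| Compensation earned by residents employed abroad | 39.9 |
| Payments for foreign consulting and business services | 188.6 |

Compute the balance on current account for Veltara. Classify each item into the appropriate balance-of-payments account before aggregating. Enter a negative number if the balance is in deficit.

-757.8

Goods: -512.7 - 513.0 = -1025.7
Services: 71.9 - 188.6 + 160.3 = 43.6
Primary income: 39.9 - 219.7 + 153.7 + 250.4 = 224.3
Current account = (-1025.7) + 43.6 + 224.3 = -757.8
(Excluded from the current account — capital account: acquisition of foreign patents and trademarks (non-produced assets) 57.2; financial account: acquisition of a foreign subsidiary by a resident firm (outward FDI) 512.4, inward foreign direct investment in the manufacturing sector 313.4.)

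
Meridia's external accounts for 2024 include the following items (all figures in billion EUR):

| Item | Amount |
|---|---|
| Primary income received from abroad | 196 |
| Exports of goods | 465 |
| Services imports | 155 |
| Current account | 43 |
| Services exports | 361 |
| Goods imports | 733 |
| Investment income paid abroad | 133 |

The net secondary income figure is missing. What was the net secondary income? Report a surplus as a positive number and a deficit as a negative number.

42

Current account = goods balance + services balance + net primary income + net secondary income
Sum of the known components = 1
Net secondary income = CA - (known components) = 43 - 1 = 42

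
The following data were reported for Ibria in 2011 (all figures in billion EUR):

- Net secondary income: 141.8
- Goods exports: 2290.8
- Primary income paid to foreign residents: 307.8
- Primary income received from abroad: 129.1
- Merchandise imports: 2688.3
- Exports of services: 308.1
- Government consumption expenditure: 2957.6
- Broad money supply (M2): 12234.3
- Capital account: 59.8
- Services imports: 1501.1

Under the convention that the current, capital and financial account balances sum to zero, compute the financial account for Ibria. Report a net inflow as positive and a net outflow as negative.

Goods balance = 2290.8 - 2688.3 = -397.5
Services balance = 308.1 - 1501.1 = -1193.0
Trade balance (goods + services) = -397.5 + (-1193.0) = -1590.5
Net primary income = 129.1 - 307.8 = -178.7
Net secondary income = 141.8
Current account = -1590.5 + (-178.7) + 141.8 = -1627.4
Financial account = -(-1627.4 + 59.8) = 1567.6

1567.6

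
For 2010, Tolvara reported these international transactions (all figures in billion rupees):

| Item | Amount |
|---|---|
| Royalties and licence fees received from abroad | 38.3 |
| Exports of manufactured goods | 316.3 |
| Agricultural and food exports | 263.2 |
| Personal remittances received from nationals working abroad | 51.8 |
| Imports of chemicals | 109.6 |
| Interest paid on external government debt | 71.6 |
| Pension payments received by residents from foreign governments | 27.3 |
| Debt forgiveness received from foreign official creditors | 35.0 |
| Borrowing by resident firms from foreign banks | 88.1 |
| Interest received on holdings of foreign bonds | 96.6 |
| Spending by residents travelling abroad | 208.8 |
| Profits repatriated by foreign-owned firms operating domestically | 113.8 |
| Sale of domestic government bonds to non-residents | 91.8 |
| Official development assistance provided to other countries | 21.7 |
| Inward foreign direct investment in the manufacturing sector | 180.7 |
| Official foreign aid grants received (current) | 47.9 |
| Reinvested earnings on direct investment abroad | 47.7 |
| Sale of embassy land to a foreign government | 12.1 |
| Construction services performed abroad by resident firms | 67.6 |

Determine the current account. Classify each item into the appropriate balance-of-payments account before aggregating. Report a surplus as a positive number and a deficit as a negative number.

Goods: -109.6 + 316.3 + 263.2 = 469.9
Services: 38.3 + 67.6 - 208.8 = -102.9
Primary income: 47.7 + 96.6 - 113.8 - 71.6 = -41.1
Secondary income: -21.7 + 51.8 + 27.3 + 47.9 = 105.3
Current account = 469.9 + (-102.9) + (-41.1) + 105.3 = 431.2
(Excluded from the current account — capital account: debt forgiveness received from foreign official creditors 35.0, sale of embassy land to a foreign government 12.1; financial account: borrowing by resident firms from foreign banks 88.1, sale of domestic government bonds to non-residents 91.8, inward foreign direct investment in the manufacturing sector 180.7.)

431.2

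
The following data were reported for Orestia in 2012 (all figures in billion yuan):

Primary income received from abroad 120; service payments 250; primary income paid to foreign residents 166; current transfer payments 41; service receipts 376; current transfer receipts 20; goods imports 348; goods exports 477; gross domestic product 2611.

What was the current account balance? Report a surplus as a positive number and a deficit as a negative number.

Goods balance = 477 - 348 = 129
Services balance = 376 - 250 = 126
Trade balance (goods + services) = 129 + 126 = 255
Net primary income = 120 - 166 = -46
Net secondary income = 20 - 41 = -21
Current account = 255 + (-46) + (-21) = 188

188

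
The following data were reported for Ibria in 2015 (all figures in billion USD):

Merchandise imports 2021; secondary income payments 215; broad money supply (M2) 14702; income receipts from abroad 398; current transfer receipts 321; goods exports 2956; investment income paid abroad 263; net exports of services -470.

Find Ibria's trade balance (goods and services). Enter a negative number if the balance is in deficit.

Goods balance = 2956 - 2021 = 935
Services balance = -470
Trade balance (goods + services) = 935 + (-470) = 465

465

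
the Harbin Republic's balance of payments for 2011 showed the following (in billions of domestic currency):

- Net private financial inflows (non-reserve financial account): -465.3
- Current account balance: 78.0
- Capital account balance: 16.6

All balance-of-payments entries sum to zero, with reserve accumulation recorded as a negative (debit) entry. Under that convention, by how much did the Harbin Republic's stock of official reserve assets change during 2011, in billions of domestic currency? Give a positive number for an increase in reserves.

Official reserve transactions balance = -(78.0 + 16.6 + (-465.3)) = 370.7
An accumulation of reserves is recorded as a debit (negative entry), so the change in the stock of reserves is the negative of that balance.
Change in official reserves = -(370.7) = -370.7

-370.7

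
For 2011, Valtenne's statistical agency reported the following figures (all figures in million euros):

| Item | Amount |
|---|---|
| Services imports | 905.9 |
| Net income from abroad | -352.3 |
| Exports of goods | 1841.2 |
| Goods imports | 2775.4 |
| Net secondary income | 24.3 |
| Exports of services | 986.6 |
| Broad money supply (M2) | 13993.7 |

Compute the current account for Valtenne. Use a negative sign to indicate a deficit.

Goods balance = 1841.2 - 2775.4 = -934.2
Services balance = 986.6 - 905.9 = 80.7
Trade balance (goods + services) = -934.2 + 80.7 = -853.5
Net primary income = -352.3
Net secondary income = 24.3
Current account = -853.5 + (-352.3) + 24.3 = -1181.5

-1181.5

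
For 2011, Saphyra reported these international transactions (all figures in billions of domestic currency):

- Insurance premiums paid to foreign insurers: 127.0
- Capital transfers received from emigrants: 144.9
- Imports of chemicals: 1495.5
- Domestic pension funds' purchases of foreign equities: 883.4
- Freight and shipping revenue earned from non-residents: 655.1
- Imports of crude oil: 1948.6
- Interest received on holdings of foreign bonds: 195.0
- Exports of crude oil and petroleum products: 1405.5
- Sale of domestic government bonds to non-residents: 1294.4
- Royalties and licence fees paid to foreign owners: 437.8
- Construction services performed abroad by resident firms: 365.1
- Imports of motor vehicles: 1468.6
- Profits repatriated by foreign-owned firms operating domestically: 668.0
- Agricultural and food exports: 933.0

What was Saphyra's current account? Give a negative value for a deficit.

-2591.8

Goods: -1468.6 - 1495.5 + 933.0 - 1948.6 + 1405.5 = -2574.2
Services: 655.1 + 365.1 - 437.8 - 127.0 = 455.4
Primary income: -668.0 + 195.0 = -473.0
Current account = (-2574.2) + 455.4 + (-473.0) = -2591.8
(Excluded from the current account — capital account: capital transfers received from emigrants 144.9; financial account: domestic pension funds' purchases of foreign equities 883.4, sale of domestic government bonds to non-residents 1294.4.)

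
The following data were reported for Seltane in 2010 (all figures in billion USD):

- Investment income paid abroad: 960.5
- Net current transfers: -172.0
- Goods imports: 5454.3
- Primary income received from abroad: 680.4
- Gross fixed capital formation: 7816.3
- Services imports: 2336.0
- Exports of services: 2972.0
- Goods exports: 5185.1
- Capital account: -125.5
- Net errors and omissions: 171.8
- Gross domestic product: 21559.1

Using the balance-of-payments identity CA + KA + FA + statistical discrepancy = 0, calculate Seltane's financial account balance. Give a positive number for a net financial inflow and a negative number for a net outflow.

Goods balance = 5185.1 - 5454.3 = -269.2
Services balance = 2972.0 - 2336.0 = 636.0
Trade balance (goods + services) = -269.2 + 636.0 = 366.8
Net primary income = 680.4 - 960.5 = -280.1
Net secondary income = -172.0
Current account = 366.8 + (-280.1) + (-172.0) = -85.3
Financial account = -(-85.3 + (-125.5) + 171.8) = 39.0

39.0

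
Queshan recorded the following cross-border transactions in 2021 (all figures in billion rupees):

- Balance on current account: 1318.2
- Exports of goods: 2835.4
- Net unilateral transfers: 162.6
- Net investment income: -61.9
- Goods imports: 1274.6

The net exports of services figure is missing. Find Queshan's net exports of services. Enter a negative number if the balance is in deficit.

Current account = goods balance + services balance + net primary income + net secondary income
Sum of the known components = 1661.5
Net exports of services = CA - (known components) = 1318.2 - 1661.5 = -343.3

-343.3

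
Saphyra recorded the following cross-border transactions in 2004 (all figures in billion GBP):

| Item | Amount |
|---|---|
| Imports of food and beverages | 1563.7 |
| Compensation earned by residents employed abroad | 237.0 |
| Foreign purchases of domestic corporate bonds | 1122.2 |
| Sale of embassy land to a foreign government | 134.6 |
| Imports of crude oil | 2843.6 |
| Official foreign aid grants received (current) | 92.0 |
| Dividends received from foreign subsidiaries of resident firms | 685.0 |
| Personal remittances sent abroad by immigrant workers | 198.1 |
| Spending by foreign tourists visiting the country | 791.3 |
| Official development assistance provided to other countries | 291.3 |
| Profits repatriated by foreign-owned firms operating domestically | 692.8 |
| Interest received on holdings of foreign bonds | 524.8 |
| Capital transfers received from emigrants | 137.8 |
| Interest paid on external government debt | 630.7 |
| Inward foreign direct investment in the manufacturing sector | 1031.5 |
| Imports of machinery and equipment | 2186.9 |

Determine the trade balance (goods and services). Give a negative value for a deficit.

Goods: -2843.6 - 1563.7 - 2186.9 = -6594.2
Services: 791.3
Trade balance = -6594.2 + 791.3 = -5802.9
(Excluded from the trade balance — primary income: compensation earned by residents employed abroad 237.0, dividends received from foreign subsidiaries of resident firms 685.0, profits repatriated by foreign-owned firms operating domestically 692.8, interest received on holdings of foreign bonds 524.8, interest paid on external government debt 630.7; financial account: foreign purchases of domestic corporate bonds 1122.2, inward foreign direct investment in the manufacturing sector 1031.5; capital account: sale of embassy land to a foreign government 134.6, capital transfers received from emigrants 137.8; secondary income: official foreign aid grants received (current) 92.0, personal remittances sent abroad by immigrant workers 198.1, official development assistance provided to other countries 291.3.)

-5802.9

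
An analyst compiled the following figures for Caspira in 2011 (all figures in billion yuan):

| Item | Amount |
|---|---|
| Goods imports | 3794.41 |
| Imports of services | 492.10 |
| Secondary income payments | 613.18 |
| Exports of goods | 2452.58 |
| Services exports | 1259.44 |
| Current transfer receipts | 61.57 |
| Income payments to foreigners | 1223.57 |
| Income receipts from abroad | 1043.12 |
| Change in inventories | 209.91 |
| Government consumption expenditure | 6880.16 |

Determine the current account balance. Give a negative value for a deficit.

Goods balance = 2452.58 - 3794.41 = -1341.83
Services balance = 1259.44 - 492.10 = 767.34
Trade balance (goods + services) = -1341.83 + 767.34 = -574.49
Net primary income = 1043.12 - 1223.57 = -180.45
Net secondary income = 61.57 - 613.18 = -551.61
Current account = -574.49 + (-180.45) + (-551.61) = -1306.55

-1306.55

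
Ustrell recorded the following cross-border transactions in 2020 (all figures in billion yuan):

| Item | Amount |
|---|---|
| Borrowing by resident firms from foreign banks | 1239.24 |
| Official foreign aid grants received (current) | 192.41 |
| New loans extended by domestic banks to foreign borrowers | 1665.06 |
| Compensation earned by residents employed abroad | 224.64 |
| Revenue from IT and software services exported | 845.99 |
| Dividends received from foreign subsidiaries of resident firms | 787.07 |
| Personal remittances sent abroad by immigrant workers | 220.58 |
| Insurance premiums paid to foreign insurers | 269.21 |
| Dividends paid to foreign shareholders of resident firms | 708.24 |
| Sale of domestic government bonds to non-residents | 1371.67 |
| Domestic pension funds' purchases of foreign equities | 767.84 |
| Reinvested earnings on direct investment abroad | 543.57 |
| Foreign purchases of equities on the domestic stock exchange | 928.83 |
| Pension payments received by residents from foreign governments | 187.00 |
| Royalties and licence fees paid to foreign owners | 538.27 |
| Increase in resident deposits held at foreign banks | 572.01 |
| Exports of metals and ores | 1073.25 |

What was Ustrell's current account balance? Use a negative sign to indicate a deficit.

Goods: 1073.25
Services: -269.21 + 845.99 - 538.27 = 38.51
Primary income: -708.24 + 787.07 + 543.57 + 224.64 = 847.04
Secondary income: -220.58 + 192.41 + 187.00 = 158.83
Current account = 1073.25 + 38.51 + 847.04 + 158.83 = 2117.63
(Excluded from the current account — financial account: borrowing by resident firms from foreign banks 1239.24, new loans extended by domestic banks to foreign borrowers 1665.06, sale of domestic government bonds to non-residents 1371.67, domestic pension funds' purchases of foreign equities 767.84, foreign purchases of equities on the domestic stock exchange 928.83, increase in resident deposits held at foreign banks 572.01.)

2117.63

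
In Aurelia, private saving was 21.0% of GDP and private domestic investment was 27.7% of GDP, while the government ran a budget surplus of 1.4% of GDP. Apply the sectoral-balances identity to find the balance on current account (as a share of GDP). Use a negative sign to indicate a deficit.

By the sectoral-balances identity, CA = (S_private - I) + (T - G).
Private balance = 21.0 - 27.7 = -6.7
Government balance (T - G) = 1.4
CA = -6.7 + 1.4 = -5.3

-5.3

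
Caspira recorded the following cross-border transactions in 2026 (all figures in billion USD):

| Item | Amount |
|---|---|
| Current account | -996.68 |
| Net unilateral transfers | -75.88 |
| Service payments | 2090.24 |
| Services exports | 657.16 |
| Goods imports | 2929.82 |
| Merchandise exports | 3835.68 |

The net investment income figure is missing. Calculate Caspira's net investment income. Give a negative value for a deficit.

Current account = goods balance + services balance + net primary income + net secondary income
Sum of the known components = -603.10
Net investment income = CA - (known components) = -996.68 - (-603.10) = -393.58

-393.58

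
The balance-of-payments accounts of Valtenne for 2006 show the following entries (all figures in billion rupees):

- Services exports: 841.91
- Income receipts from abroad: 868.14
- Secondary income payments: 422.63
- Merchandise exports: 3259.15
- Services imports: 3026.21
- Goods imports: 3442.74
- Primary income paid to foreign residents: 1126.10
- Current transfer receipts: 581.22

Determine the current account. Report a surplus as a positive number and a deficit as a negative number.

-2467.26

Goods balance = 3259.15 - 3442.74 = -183.59
Services balance = 841.91 - 3026.21 = -2184.30
Trade balance (goods + services) = -183.59 + (-2184.30) = -2367.89
Net primary income = 868.14 - 1126.10 = -257.96
Net secondary income = 581.22 - 422.63 = 158.59
Current account = -2367.89 + (-257.96) + 158.59 = -2467.26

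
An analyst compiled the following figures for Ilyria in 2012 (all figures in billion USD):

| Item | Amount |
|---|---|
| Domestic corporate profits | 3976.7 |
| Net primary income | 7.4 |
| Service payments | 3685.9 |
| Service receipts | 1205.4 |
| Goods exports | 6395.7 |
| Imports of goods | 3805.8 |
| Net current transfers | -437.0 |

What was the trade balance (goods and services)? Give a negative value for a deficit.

109.4

Goods balance = 6395.7 - 3805.8 = 2589.9
Services balance = 1205.4 - 3685.9 = -2480.5
Trade balance (goods + services) = 2589.9 + (-2480.5) = 109.4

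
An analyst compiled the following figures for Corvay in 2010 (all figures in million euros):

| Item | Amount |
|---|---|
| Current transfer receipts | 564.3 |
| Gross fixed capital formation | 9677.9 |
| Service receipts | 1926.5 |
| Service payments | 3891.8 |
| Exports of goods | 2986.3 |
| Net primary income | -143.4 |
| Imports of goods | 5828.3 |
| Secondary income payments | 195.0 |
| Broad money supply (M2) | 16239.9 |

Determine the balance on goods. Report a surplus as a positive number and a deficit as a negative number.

-2842.0

Goods balance = 2986.3 - 5828.3 = -2842.0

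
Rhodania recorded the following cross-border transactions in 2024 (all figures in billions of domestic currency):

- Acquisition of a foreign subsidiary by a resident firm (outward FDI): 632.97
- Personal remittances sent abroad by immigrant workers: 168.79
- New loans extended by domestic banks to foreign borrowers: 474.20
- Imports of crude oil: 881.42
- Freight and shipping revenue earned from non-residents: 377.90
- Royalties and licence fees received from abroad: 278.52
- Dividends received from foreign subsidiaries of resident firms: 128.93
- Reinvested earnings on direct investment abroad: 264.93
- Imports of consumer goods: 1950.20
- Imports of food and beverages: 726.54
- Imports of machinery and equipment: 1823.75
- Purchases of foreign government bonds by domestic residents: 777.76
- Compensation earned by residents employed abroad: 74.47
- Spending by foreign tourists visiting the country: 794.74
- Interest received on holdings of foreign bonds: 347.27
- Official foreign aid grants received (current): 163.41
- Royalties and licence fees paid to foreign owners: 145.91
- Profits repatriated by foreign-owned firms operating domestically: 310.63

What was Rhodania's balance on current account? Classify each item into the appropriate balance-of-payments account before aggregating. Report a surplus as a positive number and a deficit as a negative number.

-3577.07

Goods: -881.42 - 1950.20 - 726.54 - 1823.75 = -5381.91
Services: 794.74 + 377.90 - 145.91 + 278.52 = 1305.25
Primary income: 264.93 - 310.63 + 128.93 + 74.47 + 347.27 = 504.97
Secondary income: 163.41 - 168.79 = -5.38
Current account = (-5381.91) + 1305.25 + 504.97 + (-5.38) = -3577.07
(Excluded from the current account — financial account: acquisition of a foreign subsidiary by a resident firm (outward FDI) 632.97, new loans extended by domestic banks to foreign borrowers 474.20, purchases of foreign government bonds by domestic residents 777.76.)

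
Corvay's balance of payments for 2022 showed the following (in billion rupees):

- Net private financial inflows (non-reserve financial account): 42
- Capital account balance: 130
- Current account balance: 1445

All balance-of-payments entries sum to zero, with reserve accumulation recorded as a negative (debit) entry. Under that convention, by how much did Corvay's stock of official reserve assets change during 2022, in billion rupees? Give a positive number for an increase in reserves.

Official reserve transactions balance = -(1445 + 130 + 42) = -1617
An accumulation of reserves is recorded as a debit (negative entry), so the change in the stock of reserves is the negative of that balance.
Change in official reserves = -(-1617) = 1617

1617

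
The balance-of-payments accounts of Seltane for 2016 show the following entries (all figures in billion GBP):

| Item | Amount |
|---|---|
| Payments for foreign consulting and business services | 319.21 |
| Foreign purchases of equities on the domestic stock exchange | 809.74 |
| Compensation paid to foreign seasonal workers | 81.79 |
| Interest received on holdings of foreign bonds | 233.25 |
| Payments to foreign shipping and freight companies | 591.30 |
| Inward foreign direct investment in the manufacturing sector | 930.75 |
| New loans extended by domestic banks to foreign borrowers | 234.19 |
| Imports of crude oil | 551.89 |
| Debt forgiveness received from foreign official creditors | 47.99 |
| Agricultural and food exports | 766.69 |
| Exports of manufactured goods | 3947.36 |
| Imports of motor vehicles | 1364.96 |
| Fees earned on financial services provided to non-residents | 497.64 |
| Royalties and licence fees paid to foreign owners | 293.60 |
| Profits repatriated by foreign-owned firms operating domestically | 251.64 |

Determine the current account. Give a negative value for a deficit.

1990.55

Goods: -1364.96 + 3947.36 + 766.69 - 551.89 = 2797.20
Services: -591.30 + 497.64 - 319.21 - 293.60 = -706.47
Primary income: 233.25 - 251.64 - 81.79 = -100.18
Current account = 2797.20 + (-706.47) + (-100.18) = 1990.55
(Excluded from the current account — financial account: foreign purchases of equities on the domestic stock exchange 809.74, inward foreign direct investment in the manufacturing sector 930.75, new loans extended by domestic banks to foreign borrowers 234.19; capital account: debt forgiveness received from foreign official creditors 47.99.)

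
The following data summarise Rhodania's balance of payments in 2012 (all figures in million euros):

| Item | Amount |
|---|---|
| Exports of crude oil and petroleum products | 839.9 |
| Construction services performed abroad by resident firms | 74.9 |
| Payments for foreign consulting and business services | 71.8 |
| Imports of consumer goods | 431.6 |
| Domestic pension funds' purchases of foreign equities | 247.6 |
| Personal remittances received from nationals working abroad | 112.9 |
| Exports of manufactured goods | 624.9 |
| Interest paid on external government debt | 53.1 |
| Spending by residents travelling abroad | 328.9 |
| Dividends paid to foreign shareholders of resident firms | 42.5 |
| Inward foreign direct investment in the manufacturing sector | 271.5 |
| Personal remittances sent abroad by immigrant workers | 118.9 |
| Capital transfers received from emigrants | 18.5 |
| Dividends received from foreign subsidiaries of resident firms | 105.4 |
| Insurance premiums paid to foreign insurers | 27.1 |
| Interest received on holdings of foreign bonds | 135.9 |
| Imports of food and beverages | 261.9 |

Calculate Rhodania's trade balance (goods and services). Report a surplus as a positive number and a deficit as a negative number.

Goods: 624.9 - 261.9 - 431.6 + 839.9 = 771.3
Services: -27.1 - 328.9 - 71.8 + 74.9 = -352.9
Trade balance = 771.3 + (-352.9) = 418.4
(Excluded from the trade balance — financial account: domestic pension funds' purchases of foreign equities 247.6, inward foreign direct investment in the manufacturing sector 271.5; secondary income: personal remittances received from nationals working abroad 112.9, personal remittances sent abroad by immigrant workers 118.9; primary income: interest paid on external government debt 53.1, dividends paid to foreign shareholders of resident firms 42.5, dividends received from foreign subsidiaries of resident firms 105.4, interest received on holdings of foreign bonds 135.9; capital account: capital transfers received from emigrants 18.5.)

418.4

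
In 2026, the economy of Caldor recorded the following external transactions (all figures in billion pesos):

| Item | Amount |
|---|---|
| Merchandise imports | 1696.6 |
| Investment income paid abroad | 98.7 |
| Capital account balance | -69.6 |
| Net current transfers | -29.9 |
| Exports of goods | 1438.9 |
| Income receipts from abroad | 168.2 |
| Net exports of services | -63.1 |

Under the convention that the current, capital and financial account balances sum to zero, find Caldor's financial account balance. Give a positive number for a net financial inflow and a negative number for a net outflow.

350.8

Goods balance = 1438.9 - 1696.6 = -257.7
Services balance = -63.1
Trade balance (goods + services) = -257.7 + (-63.1) = -320.8
Net primary income = 168.2 - 98.7 = 69.5
Net secondary income = -29.9
Current account = -320.8 + 69.5 + (-29.9) = -281.2
Financial account = -(-281.2 + (-69.6)) = 350.8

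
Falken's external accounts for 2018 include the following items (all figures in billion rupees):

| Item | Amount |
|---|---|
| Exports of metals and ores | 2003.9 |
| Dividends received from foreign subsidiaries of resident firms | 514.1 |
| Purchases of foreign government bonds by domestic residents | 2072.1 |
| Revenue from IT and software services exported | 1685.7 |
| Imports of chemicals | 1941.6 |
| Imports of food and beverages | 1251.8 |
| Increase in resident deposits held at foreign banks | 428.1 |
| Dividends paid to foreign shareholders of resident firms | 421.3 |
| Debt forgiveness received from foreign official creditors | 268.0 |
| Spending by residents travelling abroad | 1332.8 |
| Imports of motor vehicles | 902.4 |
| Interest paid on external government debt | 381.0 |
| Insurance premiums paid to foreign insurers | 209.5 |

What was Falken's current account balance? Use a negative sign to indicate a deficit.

-2236.7

Goods: -1251.8 + 2003.9 - 902.4 - 1941.6 = -2091.9
Services: -209.5 - 1332.8 + 1685.7 = 143.4
Primary income: -421.3 - 381.0 + 514.1 = -288.2
Current account = (-2091.9) + 143.4 + (-288.2) = -2236.7
(Excluded from the current account — financial account: purchases of foreign government bonds by domestic residents 2072.1, increase in resident deposits held at foreign banks 428.1; capital account: debt forgiveness received from foreign official creditors 268.0.)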